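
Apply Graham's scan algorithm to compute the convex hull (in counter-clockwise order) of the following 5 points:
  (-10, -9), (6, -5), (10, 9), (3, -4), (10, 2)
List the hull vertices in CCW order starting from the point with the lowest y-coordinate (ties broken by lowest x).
Hull (CCW) = [(-10, -9), (6, -5), (10, 2), (10, 9)]

Graham scan procedure:
  1. Find the pivot p₀ = point with lowest y (tie → lowest x): (-10, -9).
  2. Sort the remaining points by polar angle around p₀.
  3. Walk through sorted points, maintaining a stack; pop the top while the last three entries make a non-left turn (cross product ≤ 0).
  4. Final stack is the convex hull in CCW order: (-10, -9), (6, -5), (10, 2), (10, 9).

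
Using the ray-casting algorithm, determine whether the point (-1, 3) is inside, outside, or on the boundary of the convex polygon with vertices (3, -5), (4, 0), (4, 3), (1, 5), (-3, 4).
The point (-1, 3) lies strictly inside the polygon

Cast a horizontal ray to the right from the query point and count how many polygon edges it crosses (each edge strictly once or zero times, handled with the usual half-open convention). 
Parity of crossings → odd ⇒ inside.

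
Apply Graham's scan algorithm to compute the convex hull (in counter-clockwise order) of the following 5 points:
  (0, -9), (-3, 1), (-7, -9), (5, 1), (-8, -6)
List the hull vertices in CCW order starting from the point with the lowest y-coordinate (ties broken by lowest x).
Hull (CCW) = [(-7, -9), (0, -9), (5, 1), (-3, 1), (-8, -6)]

Graham scan procedure:
  1. Find the pivot p₀ = point with lowest y (tie → lowest x): (-7, -9).
  2. Sort the remaining points by polar angle around p₀.
  3. Walk through sorted points, maintaining a stack; pop the top while the last three entries make a non-left turn (cross product ≤ 0).
  4. Final stack is the convex hull in CCW order: (-7, -9), (0, -9), (5, 1), (-3, 1), (-8, -6).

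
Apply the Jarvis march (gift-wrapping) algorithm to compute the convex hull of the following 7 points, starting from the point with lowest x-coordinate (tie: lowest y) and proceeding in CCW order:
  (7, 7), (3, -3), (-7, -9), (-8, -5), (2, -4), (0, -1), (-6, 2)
Hull (CCW) = [(-8, -5), (-7, -9), (2, -4), (3, -3), (7, 7), (-6, 2)]

Jarvis march: at each step, from the current hull vertex p, select the next vertex q as the point such that every other point lies strictly to the left of (or on) the directed line p → q. (Equivalently: for every other point r, the cross product (q − p) × (r − p) ≥ 0.)
Starting point (lowest x, tie lowest y): (-8, -5). Wrap until returning to start. Resulting hull: (-8, -5), (-7, -9), (2, -4), (3, -3), (7, 7), (-6, 2).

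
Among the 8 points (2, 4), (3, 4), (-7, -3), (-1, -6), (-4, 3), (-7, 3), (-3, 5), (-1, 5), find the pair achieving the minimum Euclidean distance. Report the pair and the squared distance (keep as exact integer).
Pair = ((2, 4), (3, 4)); squared distance = 1

Compute all C(8, 2) = 28 pairwise squared distances (x_i − x_j)² + (y_i − y_j)². The minimum is 1, attained by the pair ((2, 4), (3, 4)).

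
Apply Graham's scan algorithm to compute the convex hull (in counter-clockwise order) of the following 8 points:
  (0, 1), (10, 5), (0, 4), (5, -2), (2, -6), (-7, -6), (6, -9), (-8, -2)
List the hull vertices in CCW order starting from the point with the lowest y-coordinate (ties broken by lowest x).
Hull (CCW) = [(6, -9), (10, 5), (0, 4), (-8, -2), (-7, -6)]

Graham scan procedure:
  1. Find the pivot p₀ = point with lowest y (tie → lowest x): (6, -9).
  2. Sort the remaining points by polar angle around p₀.
  3. Walk through sorted points, maintaining a stack; pop the top while the last three entries make a non-left turn (cross product ≤ 0).
  4. Final stack is the convex hull in CCW order: (6, -9), (10, 5), (0, 4), (-8, -2), (-7, -6).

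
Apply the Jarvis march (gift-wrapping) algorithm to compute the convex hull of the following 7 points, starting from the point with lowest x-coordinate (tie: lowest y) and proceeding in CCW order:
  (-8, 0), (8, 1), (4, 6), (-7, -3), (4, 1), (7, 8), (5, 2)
Hull (CCW) = [(-8, 0), (-7, -3), (8, 1), (7, 8)]

Jarvis march: at each step, from the current hull vertex p, select the next vertex q as the point such that every other point lies strictly to the left of (or on) the directed line p → q. (Equivalently: for every other point r, the cross product (q − p) × (r − p) ≥ 0.)
Starting point (lowest x, tie lowest y): (-8, 0). Wrap until returning to start. Resulting hull: (-8, 0), (-7, -3), (8, 1), (7, 8).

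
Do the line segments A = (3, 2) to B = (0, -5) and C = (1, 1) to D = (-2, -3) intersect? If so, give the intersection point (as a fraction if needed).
No (intersection of containing lines falls outside at least one segment)

Parametrize and solve: t = -5/9, s = -11/9. At least one of these is outside [0, 1], so the segments do not intersect.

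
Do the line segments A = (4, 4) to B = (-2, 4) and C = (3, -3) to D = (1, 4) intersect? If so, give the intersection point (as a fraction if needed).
Yes; intersection at (1, 4) (t = 1/2 on AB, s = 1 on CD)

Parametrize AB as A + t(B − A) = (4 + -6 t, 4 + 0 t) and CD as C + s(D − C) = (3 + -2 s, -3 + 7 s). Solve the linear system for (t, s). Determinant = 42 ≠ 0, so a unique intersection of the containing lines exists. Solution: t = 1/2, s = 1 — both in [0, 1], so the segments cross. Intersection point: (1, 4).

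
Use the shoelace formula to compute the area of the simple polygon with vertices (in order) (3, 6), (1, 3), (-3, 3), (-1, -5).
Area = 21

Shoelace formula: Area = (1/2) |Σ_i (x_i · y_{i+1} − x_{i+1} · y_i)| (indices mod n). Compute each cross term:
  (3)(3) − (1)(6) = 3
  (1)(3) − (-3)(3) = 12
  (-3)(-5) − (-1)(3) = 18
  (-1)(6) − (3)(-5) = 9
Sum = 42, so (signed) Area = 42/2 = 21, |Area| = 21.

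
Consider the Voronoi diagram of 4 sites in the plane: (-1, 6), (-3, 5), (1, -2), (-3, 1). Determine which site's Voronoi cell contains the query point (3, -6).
Nearest site = (1, -2)

The Voronoi cell of site s contains exactly those query points closer to s than to any other site. Compute squared distances from q = (3, -6) to each site:
  (1 − 3)² + (-2 − -6)² = 20
  (-3 − 3)² + (1 − -6)² = 85
  (-3 − 3)² + (5 − -6)² = 157
  (-1 − 3)² + (6 − -6)² = 160
Minimum is attained by (1, -2), so q lies in its Voronoi cell.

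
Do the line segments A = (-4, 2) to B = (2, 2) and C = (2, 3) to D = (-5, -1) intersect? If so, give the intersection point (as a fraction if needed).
Yes; intersection at (1/4, 2) (t = 17/24 on AB, s = 1/4 on CD)

Parametrize AB as A + t(B − A) = (-4 + 6 t, 2 + 0 t) and CD as C + s(D − C) = (2 + -7 s, 3 + -4 s). Solve the linear system for (t, s). Determinant = 24 ≠ 0, so a unique intersection of the containing lines exists. Solution: t = 17/24, s = 1/4 — both in [0, 1], so the segments cross. Intersection point: (1/4, 2).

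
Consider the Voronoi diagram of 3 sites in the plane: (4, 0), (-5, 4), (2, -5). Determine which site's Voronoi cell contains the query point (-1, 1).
Nearest site = (-5, 4)

The Voronoi cell of site s contains exactly those query points closer to s than to any other site. Compute squared distances from q = (-1, 1) to each site:
  (-5 − -1)² + (4 − 1)² = 25
  (4 − -1)² + (0 − 1)² = 26
  (2 − -1)² + (-5 − 1)² = 45
Minimum is attained by (-5, 4), so q lies in its Voronoi cell.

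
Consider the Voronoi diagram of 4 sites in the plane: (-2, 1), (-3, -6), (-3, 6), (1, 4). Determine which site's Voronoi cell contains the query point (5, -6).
Nearest site = (-3, -6)

The Voronoi cell of site s contains exactly those query points closer to s than to any other site. Compute squared distances from q = (5, -6) to each site:
  (-3 − 5)² + (-6 − -6)² = 64
  (-2 − 5)² + (1 − -6)² = 98
  (1 − 5)² + (4 − -6)² = 116
  (-3 − 5)² + (6 − -6)² = 208
Minimum is attained by (-3, -6), so q lies in its Voronoi cell.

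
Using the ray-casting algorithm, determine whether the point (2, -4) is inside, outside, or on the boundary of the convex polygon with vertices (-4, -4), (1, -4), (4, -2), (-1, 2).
The point (2, -4) lies strictly outside the polygon

Cast a horizontal ray to the right from the query point and count how many polygon edges it crosses (each edge strictly once or zero times, handled with the usual half-open convention). 
Parity of crossings → even ⇒ outside.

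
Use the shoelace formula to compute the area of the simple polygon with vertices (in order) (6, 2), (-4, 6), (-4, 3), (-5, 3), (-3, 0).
Area = 31

Shoelace formula: Area = (1/2) |Σ_i (x_i · y_{i+1} − x_{i+1} · y_i)| (indices mod n). Compute each cross term:
  (6)(6) − (-4)(2) = 44
  (-4)(3) − (-4)(6) = 12
  (-4)(3) − (-5)(3) = 3
  (-5)(0) − (-3)(3) = 9
  (-3)(2) − (6)(0) = -6
Sum = 62, so (signed) Area = 62/2 = 31, |Area| = 31.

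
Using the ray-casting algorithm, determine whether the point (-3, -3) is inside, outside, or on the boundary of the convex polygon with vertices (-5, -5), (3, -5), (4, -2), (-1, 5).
The point (-3, -3) lies strictly inside the polygon

Cast a horizontal ray to the right from the query point and count how many polygon edges it crosses (each edge strictly once or zero times, handled with the usual half-open convention). 
Parity of crossings → odd ⇒ inside.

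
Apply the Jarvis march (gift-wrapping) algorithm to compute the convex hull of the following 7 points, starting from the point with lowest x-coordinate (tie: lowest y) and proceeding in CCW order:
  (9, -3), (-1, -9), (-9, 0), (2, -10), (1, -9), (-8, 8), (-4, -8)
Hull (CCW) = [(-9, 0), (-4, -8), (2, -10), (9, -3), (-8, 8)]

Jarvis march: at each step, from the current hull vertex p, select the next vertex q as the point such that every other point lies strictly to the left of (or on) the directed line p → q. (Equivalently: for every other point r, the cross product (q − p) × (r − p) ≥ 0.)
Starting point (lowest x, tie lowest y): (-9, 0). Wrap until returning to start. Resulting hull: (-9, 0), (-4, -8), (2, -10), (9, -3), (-8, 8).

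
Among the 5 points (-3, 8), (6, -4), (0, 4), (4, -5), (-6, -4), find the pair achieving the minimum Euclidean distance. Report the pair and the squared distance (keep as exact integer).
Pair = ((6, -4), (4, -5)); squared distance = 5

Compute all C(5, 2) = 10 pairwise squared distances (x_i − x_j)² + (y_i − y_j)². The minimum is 5, attained by the pair ((6, -4), (4, -5)).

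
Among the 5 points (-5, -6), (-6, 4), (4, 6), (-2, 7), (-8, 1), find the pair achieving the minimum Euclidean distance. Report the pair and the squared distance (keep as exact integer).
Pair = ((-6, 4), (-8, 1)); squared distance = 13

Compute all C(5, 2) = 10 pairwise squared distances (x_i − x_j)² + (y_i − y_j)². The minimum is 13, attained by the pair ((-6, 4), (-8, 1)).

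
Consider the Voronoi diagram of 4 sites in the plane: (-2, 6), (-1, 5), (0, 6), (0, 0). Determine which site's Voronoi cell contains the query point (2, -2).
Nearest site = (0, 0)

The Voronoi cell of site s contains exactly those query points closer to s than to any other site. Compute squared distances from q = (2, -2) to each site:
  (0 − 2)² + (0 − -2)² = 8
  (-1 − 2)² + (5 − -2)² = 58
  (0 − 2)² + (6 − -2)² = 68
  (-2 − 2)² + (6 − -2)² = 80
Minimum is attained by (0, 0), so q lies in its Voronoi cell.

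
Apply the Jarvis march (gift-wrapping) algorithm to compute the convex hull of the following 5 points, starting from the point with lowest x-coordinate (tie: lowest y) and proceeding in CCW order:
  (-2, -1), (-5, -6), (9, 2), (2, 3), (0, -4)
Hull (CCW) = [(-5, -6), (0, -4), (9, 2), (2, 3), (-2, -1)]

Jarvis march: at each step, from the current hull vertex p, select the next vertex q as the point such that every other point lies strictly to the left of (or on) the directed line p → q. (Equivalently: for every other point r, the cross product (q − p) × (r − p) ≥ 0.)
Starting point (lowest x, tie lowest y): (-5, -6). Wrap until returning to start. Resulting hull: (-5, -6), (0, -4), (9, 2), (2, 3), (-2, -1).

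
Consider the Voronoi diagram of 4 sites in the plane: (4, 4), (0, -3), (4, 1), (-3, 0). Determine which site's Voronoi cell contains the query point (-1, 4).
Nearest site = (-3, 0)

The Voronoi cell of site s contains exactly those query points closer to s than to any other site. Compute squared distances from q = (-1, 4) to each site:
  (-3 − -1)² + (0 − 4)² = 20
  (4 − -1)² + (4 − 4)² = 25
  (4 − -1)² + (1 − 4)² = 34
  (0 − -1)² + (-3 − 4)² = 50
Minimum is attained by (-3, 0), so q lies in its Voronoi cell.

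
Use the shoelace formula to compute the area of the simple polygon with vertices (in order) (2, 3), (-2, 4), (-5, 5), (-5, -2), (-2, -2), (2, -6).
Area = 99/2

Shoelace formula: Area = (1/2) |Σ_i (x_i · y_{i+1} − x_{i+1} · y_i)| (indices mod n). Compute each cross term:
  (2)(4) − (-2)(3) = 14
  (-2)(5) − (-5)(4) = 10
  (-5)(-2) − (-5)(5) = 35
  (-5)(-2) − (-2)(-2) = 6
  (-2)(-6) − (2)(-2) = 16
  (2)(3) − (2)(-6) = 18
Sum = 99, so (signed) Area = 99/2 = 99/2, |Area| = 99/2.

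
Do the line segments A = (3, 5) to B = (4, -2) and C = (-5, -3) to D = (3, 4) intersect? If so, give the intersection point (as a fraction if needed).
No (intersection of containing lines falls outside at least one segment)

Parametrize and solve: t = 8/63, s = 64/63. At least one of these is outside [0, 1], so the segments do not intersect.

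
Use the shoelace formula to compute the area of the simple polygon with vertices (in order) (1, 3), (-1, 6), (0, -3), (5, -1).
Area = 43/2

Shoelace formula: Area = (1/2) |Σ_i (x_i · y_{i+1} − x_{i+1} · y_i)| (indices mod n). Compute each cross term:
  (1)(6) − (-1)(3) = 9
  (-1)(-3) − (0)(6) = 3
  (0)(-1) − (5)(-3) = 15
  (5)(3) − (1)(-1) = 16
Sum = 43, so (signed) Area = 43/2 = 43/2, |Area| = 43/2.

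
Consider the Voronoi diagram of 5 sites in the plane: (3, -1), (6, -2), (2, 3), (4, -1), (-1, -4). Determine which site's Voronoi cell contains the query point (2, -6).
Nearest site = (-1, -4)

The Voronoi cell of site s contains exactly those query points closer to s than to any other site. Compute squared distances from q = (2, -6) to each site:
  (-1 − 2)² + (-4 − -6)² = 13
  (3 − 2)² + (-1 − -6)² = 26
  (4 − 2)² + (-1 − -6)² = 29
  (6 − 2)² + (-2 − -6)² = 32
  (2 − 2)² + (3 − -6)² = 81
Minimum is attained by (-1, -4), so q lies in its Voronoi cell.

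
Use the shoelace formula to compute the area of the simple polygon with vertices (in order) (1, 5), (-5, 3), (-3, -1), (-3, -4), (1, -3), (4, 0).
Area = 48

Shoelace formula: Area = (1/2) |Σ_i (x_i · y_{i+1} − x_{i+1} · y_i)| (indices mod n). Compute each cross term:
  (1)(3) − (-5)(5) = 28
  (-5)(-1) − (-3)(3) = 14
  (-3)(-4) − (-3)(-1) = 9
  (-3)(-3) − (1)(-4) = 13
  (1)(0) − (4)(-3) = 12
  (4)(5) − (1)(0) = 20
Sum = 96, so (signed) Area = 96/2 = 48, |Area| = 48.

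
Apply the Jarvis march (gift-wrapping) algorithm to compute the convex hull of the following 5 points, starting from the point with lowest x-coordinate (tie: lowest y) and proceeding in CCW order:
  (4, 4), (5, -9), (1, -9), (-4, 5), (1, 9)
Hull (CCW) = [(-4, 5), (1, -9), (5, -9), (4, 4), (1, 9)]

Jarvis march: at each step, from the current hull vertex p, select the next vertex q as the point such that every other point lies strictly to the left of (or on) the directed line p → q. (Equivalently: for every other point r, the cross product (q − p) × (r − p) ≥ 0.)
Starting point (lowest x, tie lowest y): (-4, 5). Wrap until returning to start. Resulting hull: (-4, 5), (1, -9), (5, -9), (4, 4), (1, 9).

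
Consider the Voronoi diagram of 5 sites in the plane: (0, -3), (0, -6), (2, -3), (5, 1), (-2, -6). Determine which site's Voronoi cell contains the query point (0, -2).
Nearest site = (0, -3)

The Voronoi cell of site s contains exactly those query points closer to s than to any other site. Compute squared distances from q = (0, -2) to each site:
  (0 − 0)² + (-3 − -2)² = 1
  (2 − 0)² + (-3 − -2)² = 5
  (0 − 0)² + (-6 − -2)² = 16
  (-2 − 0)² + (-6 − -2)² = 20
  (5 − 0)² + (1 − -2)² = 34
Minimum is attained by (0, -3), so q lies in its Voronoi cell.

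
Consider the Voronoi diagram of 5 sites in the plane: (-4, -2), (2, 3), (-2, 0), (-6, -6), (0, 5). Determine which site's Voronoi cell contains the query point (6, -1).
Nearest site = (2, 3)

The Voronoi cell of site s contains exactly those query points closer to s than to any other site. Compute squared distances from q = (6, -1) to each site:
  (2 − 6)² + (3 − -1)² = 32
  (-2 − 6)² + (0 − -1)² = 65
  (0 − 6)² + (5 − -1)² = 72
  (-4 − 6)² + (-2 − -1)² = 101
  (-6 − 6)² + (-6 − -1)² = 169
Minimum is attained by (2, 3), so q lies in its Voronoi cell.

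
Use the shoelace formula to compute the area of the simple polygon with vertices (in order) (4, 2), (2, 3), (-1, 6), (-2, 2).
Area = 21/2

Shoelace formula: Area = (1/2) |Σ_i (x_i · y_{i+1} − x_{i+1} · y_i)| (indices mod n). Compute each cross term:
  (4)(3) − (2)(2) = 8
  (2)(6) − (-1)(3) = 15
  (-1)(2) − (-2)(6) = 10
  (-2)(2) − (4)(2) = -12
Sum = 21, so (signed) Area = 21/2 = 21/2, |Area| = 21/2.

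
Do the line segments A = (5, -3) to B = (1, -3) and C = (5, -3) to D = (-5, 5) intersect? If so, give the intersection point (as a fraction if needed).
Yes; intersection at (5, -3) (t = 0 on AB, s = 0 on CD)

Parametrize AB as A + t(B − A) = (5 + -4 t, -3 + 0 t) and CD as C + s(D − C) = (5 + -10 s, -3 + 8 s). Solve the linear system for (t, s). Determinant = 32 ≠ 0, so a unique intersection of the containing lines exists. Solution: t = 0, s = 0 — both in [0, 1], so the segments cross. Intersection point: (5, -3).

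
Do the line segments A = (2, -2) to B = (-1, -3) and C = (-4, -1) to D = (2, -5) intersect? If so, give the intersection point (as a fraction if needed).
Yes; intersection at (-1, -3) (t = 1 on AB, s = 1/2 on CD)

Parametrize AB as A + t(B − A) = (2 + -3 t, -2 + -1 t) and CD as C + s(D − C) = (-4 + 6 s, -1 + -4 s). Solve the linear system for (t, s). Determinant = -18 ≠ 0, so a unique intersection of the containing lines exists. Solution: t = 1, s = 1/2 — both in [0, 1], so the segments cross. Intersection point: (-1, -3).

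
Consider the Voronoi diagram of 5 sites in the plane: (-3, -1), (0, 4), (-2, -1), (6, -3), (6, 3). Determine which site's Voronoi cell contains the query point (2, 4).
Nearest site = (0, 4)

The Voronoi cell of site s contains exactly those query points closer to s than to any other site. Compute squared distances from q = (2, 4) to each site:
  (0 − 2)² + (4 − 4)² = 4
  (6 − 2)² + (3 − 4)² = 17
  (-2 − 2)² + (-1 − 4)² = 41
  (-3 − 2)² + (-1 − 4)² = 50
  (6 − 2)² + (-3 − 4)² = 65
Minimum is attained by (0, 4), so q lies in its Voronoi cell.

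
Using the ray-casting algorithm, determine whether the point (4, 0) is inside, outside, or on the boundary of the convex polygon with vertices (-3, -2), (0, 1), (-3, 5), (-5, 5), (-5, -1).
The point (4, 0) lies strictly outside the polygon

Cast a horizontal ray to the right from the query point and count how many polygon edges it crosses (each edge strictly once or zero times, handled with the usual half-open convention). 
Parity of crossings → even ⇒ outside.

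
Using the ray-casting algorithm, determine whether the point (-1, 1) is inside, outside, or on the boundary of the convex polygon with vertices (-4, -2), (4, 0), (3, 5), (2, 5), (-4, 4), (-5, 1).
The point (-1, 1) lies strictly inside the polygon

Cast a horizontal ray to the right from the query point and count how many polygon edges it crosses (each edge strictly once or zero times, handled with the usual half-open convention). 
Parity of crossings → odd ⇒ inside.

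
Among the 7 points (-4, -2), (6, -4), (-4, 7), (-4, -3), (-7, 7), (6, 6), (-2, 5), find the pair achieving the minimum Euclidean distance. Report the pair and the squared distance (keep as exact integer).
Pair = ((-4, -2), (-4, -3)); squared distance = 1

Compute all C(7, 2) = 21 pairwise squared distances (x_i − x_j)² + (y_i − y_j)². The minimum is 1, attained by the pair ((-4, -2), (-4, -3)).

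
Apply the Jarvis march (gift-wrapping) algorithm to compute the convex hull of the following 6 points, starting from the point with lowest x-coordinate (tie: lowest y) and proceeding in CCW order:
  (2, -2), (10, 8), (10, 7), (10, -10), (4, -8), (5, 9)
Hull (CCW) = [(2, -2), (4, -8), (10, -10), (10, 8), (5, 9)]

Jarvis march: at each step, from the current hull vertex p, select the next vertex q as the point such that every other point lies strictly to the left of (or on) the directed line p → q. (Equivalently: for every other point r, the cross product (q − p) × (r − p) ≥ 0.)
Starting point (lowest x, tie lowest y): (2, -2). Wrap until returning to start. Resulting hull: (2, -2), (4, -8), (10, -10), (10, 8), (5, 9).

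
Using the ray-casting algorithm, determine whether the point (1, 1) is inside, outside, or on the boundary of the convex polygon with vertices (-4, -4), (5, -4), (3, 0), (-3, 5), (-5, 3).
The point (1, 1) lies strictly inside the polygon

Cast a horizontal ray to the right from the query point and count how many polygon edges it crosses (each edge strictly once or zero times, handled with the usual half-open convention). 
Parity of crossings → odd ⇒ inside.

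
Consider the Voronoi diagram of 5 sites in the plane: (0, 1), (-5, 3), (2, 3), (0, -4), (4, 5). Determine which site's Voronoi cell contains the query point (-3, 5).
Nearest site = (-5, 3)

The Voronoi cell of site s contains exactly those query points closer to s than to any other site. Compute squared distances from q = (-3, 5) to each site:
  (-5 − -3)² + (3 − 5)² = 8
  (0 − -3)² + (1 − 5)² = 25
  (2 − -3)² + (3 − 5)² = 29
  (4 − -3)² + (5 − 5)² = 49
  (0 − -3)² + (-4 − 5)² = 90
Minimum is attained by (-5, 3), so q lies in its Voronoi cell.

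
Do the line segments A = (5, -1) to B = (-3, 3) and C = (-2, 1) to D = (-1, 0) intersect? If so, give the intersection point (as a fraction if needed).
No (intersection of containing lines falls outside at least one segment)

Parametrize and solve: t = 5/4, s = -3. At least one of these is outside [0, 1], so the segments do not intersect.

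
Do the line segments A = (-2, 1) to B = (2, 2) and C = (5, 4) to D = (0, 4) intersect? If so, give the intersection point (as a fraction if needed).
No (intersection of containing lines falls outside at least one segment)

Parametrize and solve: t = 3, s = -1. At least one of these is outside [0, 1], so the segments do not intersect.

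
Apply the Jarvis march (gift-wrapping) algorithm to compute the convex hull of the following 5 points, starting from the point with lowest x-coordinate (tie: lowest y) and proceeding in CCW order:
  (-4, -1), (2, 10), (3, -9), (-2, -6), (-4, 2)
Hull (CCW) = [(-4, -1), (-2, -6), (3, -9), (2, 10), (-4, 2)]

Jarvis march: at each step, from the current hull vertex p, select the next vertex q as the point such that every other point lies strictly to the left of (or on) the directed line p → q. (Equivalently: for every other point r, the cross product (q − p) × (r − p) ≥ 0.)
Starting point (lowest x, tie lowest y): (-4, -1). Wrap until returning to start. Resulting hull: (-4, -1), (-2, -6), (3, -9), (2, 10), (-4, 2).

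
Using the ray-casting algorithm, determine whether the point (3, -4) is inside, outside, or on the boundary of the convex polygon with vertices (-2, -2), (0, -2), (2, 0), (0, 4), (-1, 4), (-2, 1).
The point (3, -4) lies strictly outside the polygon

Cast a horizontal ray to the right from the query point and count how many polygon edges it crosses (each edge strictly once or zero times, handled with the usual half-open convention). 
Parity of crossings → even ⇒ outside.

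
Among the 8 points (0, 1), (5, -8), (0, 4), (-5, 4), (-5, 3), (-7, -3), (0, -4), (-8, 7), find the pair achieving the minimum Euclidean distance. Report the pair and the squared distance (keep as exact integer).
Pair = ((-5, 4), (-5, 3)); squared distance = 1

Compute all C(8, 2) = 28 pairwise squared distances (x_i − x_j)² + (y_i − y_j)². The minimum is 1, attained by the pair ((-5, 4), (-5, 3)).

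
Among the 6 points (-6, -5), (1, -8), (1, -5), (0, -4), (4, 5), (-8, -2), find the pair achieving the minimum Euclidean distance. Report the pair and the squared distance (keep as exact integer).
Pair = ((1, -5), (0, -4)); squared distance = 2

Compute all C(6, 2) = 15 pairwise squared distances (x_i − x_j)² + (y_i − y_j)². The minimum is 2, attained by the pair ((1, -5), (0, -4)).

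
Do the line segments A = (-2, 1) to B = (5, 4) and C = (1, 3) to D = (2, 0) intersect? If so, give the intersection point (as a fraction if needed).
Yes; intersection at (29/24, 19/8) (t = 11/24 on AB, s = 5/24 on CD)

Parametrize AB as A + t(B − A) = (-2 + 7 t, 1 + 3 t) and CD as C + s(D − C) = (1 + 1 s, 3 + -3 s). Solve the linear system for (t, s). Determinant = 24 ≠ 0, so a unique intersection of the containing lines exists. Solution: t = 11/24, s = 5/24 — both in [0, 1], so the segments cross. Intersection point: (29/24, 19/8).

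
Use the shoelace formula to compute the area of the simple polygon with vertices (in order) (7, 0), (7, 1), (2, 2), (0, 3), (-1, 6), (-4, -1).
Area = 30

Shoelace formula: Area = (1/2) |Σ_i (x_i · y_{i+1} − x_{i+1} · y_i)| (indices mod n). Compute each cross term:
  (7)(1) − (7)(0) = 7
  (7)(2) − (2)(1) = 12
  (2)(3) − (0)(2) = 6
  (0)(6) − (-1)(3) = 3
  (-1)(-1) − (-4)(6) = 25
  (-4)(0) − (7)(-1) = 7
Sum = 60, so (signed) Area = 60/2 = 30, |Area| = 30.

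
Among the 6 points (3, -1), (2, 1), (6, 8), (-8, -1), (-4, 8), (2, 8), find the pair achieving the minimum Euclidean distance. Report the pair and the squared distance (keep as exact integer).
Pair = ((3, -1), (2, 1)); squared distance = 5

Compute all C(6, 2) = 15 pairwise squared distances (x_i − x_j)² + (y_i − y_j)². The minimum is 5, attained by the pair ((3, -1), (2, 1)).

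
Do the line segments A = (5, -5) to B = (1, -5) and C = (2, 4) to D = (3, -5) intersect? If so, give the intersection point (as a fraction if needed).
Yes; intersection at (3, -5) (t = 1/2 on AB, s = 1 on CD)

Parametrize AB as A + t(B − A) = (5 + -4 t, -5 + 0 t) and CD as C + s(D − C) = (2 + 1 s, 4 + -9 s). Solve the linear system for (t, s). Determinant = -36 ≠ 0, so a unique intersection of the containing lines exists. Solution: t = 1/2, s = 1 — both in [0, 1], so the segments cross. Intersection point: (3, -5).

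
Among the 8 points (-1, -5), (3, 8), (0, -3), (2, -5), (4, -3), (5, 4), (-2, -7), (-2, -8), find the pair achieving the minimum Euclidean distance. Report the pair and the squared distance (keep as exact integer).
Pair = ((-2, -7), (-2, -8)); squared distance = 1

Compute all C(8, 2) = 28 pairwise squared distances (x_i − x_j)² + (y_i − y_j)². The minimum is 1, attained by the pair ((-2, -7), (-2, -8)).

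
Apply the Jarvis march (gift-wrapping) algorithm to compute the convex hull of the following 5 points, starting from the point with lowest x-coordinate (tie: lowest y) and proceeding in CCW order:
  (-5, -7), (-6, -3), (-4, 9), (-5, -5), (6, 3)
Hull (CCW) = [(-6, -3), (-5, -7), (6, 3), (-4, 9)]

Jarvis march: at each step, from the current hull vertex p, select the next vertex q as the point such that every other point lies strictly to the left of (or on) the directed line p → q. (Equivalently: for every other point r, the cross product (q − p) × (r − p) ≥ 0.)
Starting point (lowest x, tie lowest y): (-6, -3). Wrap until returning to start. Resulting hull: (-6, -3), (-5, -7), (6, 3), (-4, 9).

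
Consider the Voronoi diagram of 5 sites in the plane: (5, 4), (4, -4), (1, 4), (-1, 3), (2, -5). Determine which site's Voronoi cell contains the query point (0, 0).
Nearest site = (-1, 3)

The Voronoi cell of site s contains exactly those query points closer to s than to any other site. Compute squared distances from q = (0, 0) to each site:
  (-1 − 0)² + (3 − 0)² = 10
  (1 − 0)² + (4 − 0)² = 17
  (2 − 0)² + (-5 − 0)² = 29
  (4 − 0)² + (-4 − 0)² = 32
  (5 − 0)² + (4 − 0)² = 41
Minimum is attained by (-1, 3), so q lies in its Voronoi cell.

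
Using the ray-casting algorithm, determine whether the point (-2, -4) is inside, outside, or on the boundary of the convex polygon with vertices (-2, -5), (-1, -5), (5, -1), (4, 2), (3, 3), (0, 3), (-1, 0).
The point (-2, -4) lies strictly outside the polygon

Cast a horizontal ray to the right from the query point and count how many polygon edges it crosses (each edge strictly once or zero times, handled with the usual half-open convention). 
Parity of crossings → even ⇒ outside.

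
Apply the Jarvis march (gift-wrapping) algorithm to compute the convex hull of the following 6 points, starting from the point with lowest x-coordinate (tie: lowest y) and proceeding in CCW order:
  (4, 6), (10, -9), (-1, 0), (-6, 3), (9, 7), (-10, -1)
Hull (CCW) = [(-10, -1), (10, -9), (9, 7), (4, 6), (-6, 3)]

Jarvis march: at each step, from the current hull vertex p, select the next vertex q as the point such that every other point lies strictly to the left of (or on) the directed line p → q. (Equivalently: for every other point r, the cross product (q − p) × (r − p) ≥ 0.)
Starting point (lowest x, tie lowest y): (-10, -1). Wrap until returning to start. Resulting hull: (-10, -1), (10, -9), (9, 7), (4, 6), (-6, 3).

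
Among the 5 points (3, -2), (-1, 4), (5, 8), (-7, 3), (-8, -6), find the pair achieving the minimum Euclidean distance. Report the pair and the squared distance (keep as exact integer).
Pair = ((-1, 4), (-7, 3)); squared distance = 37

Compute all C(5, 2) = 10 pairwise squared distances (x_i − x_j)² + (y_i − y_j)². The minimum is 37, attained by the pair ((-1, 4), (-7, 3)).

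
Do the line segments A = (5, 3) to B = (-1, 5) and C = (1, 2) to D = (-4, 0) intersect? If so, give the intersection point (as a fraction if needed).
No (intersection of containing lines falls outside at least one segment)

Parametrize and solve: t = 3/22, s = -7/11. At least one of these is outside [0, 1], so the segments do not intersect.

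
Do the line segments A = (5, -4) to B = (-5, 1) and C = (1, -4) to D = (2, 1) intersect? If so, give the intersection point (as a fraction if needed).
Yes; intersection at (15/11, -24/11) (t = 4/11 on AB, s = 4/11 on CD)

Parametrize AB as A + t(B − A) = (5 + -10 t, -4 + 5 t) and CD as C + s(D − C) = (1 + 1 s, -4 + 5 s). Solve the linear system for (t, s). Determinant = 55 ≠ 0, so a unique intersection of the containing lines exists. Solution: t = 4/11, s = 4/11 — both in [0, 1], so the segments cross. Intersection point: (15/11, -24/11).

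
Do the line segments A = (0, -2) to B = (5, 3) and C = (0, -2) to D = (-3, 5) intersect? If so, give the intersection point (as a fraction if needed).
Yes; intersection at (0, -2) (t = 0 on AB, s = 0 on CD)

Parametrize AB as A + t(B − A) = (0 + 5 t, -2 + 5 t) and CD as C + s(D − C) = (0 + -3 s, -2 + 7 s). Solve the linear system for (t, s). Determinant = -50 ≠ 0, so a unique intersection of the containing lines exists. Solution: t = 0, s = 0 — both in [0, 1], so the segments cross. Intersection point: (0, -2).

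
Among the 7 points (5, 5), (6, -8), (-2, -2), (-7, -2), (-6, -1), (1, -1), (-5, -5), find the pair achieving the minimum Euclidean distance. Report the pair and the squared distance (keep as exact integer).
Pair = ((-7, -2), (-6, -1)); squared distance = 2

Compute all C(7, 2) = 21 pairwise squared distances (x_i − x_j)² + (y_i − y_j)². The minimum is 2, attained by the pair ((-7, -2), (-6, -1)).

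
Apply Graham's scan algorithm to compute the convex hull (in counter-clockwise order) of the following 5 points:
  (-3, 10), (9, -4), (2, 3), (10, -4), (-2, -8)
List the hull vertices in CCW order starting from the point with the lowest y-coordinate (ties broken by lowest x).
Hull (CCW) = [(-2, -8), (10, -4), (-3, 10)]

Graham scan procedure:
  1. Find the pivot p₀ = point with lowest y (tie → lowest x): (-2, -8).
  2. Sort the remaining points by polar angle around p₀.
  3. Walk through sorted points, maintaining a stack; pop the top while the last three entries make a non-left turn (cross product ≤ 0).
  4. Final stack is the convex hull in CCW order: (-2, -8), (10, -4), (-3, 10).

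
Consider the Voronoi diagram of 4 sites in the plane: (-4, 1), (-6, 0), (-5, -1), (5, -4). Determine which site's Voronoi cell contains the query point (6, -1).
Nearest site = (5, -4)

The Voronoi cell of site s contains exactly those query points closer to s than to any other site. Compute squared distances from q = (6, -1) to each site:
  (5 − 6)² + (-4 − -1)² = 10
  (-4 − 6)² + (1 − -1)² = 104
  (-5 − 6)² + (-1 − -1)² = 121
  (-6 − 6)² + (0 − -1)² = 145
Minimum is attained by (5, -4), so q lies in its Voronoi cell.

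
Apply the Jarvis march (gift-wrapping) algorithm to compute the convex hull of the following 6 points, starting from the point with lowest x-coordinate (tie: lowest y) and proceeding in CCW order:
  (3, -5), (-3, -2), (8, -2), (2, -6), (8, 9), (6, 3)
Hull (CCW) = [(-3, -2), (2, -6), (8, -2), (8, 9)]

Jarvis march: at each step, from the current hull vertex p, select the next vertex q as the point such that every other point lies strictly to the left of (or on) the directed line p → q. (Equivalently: for every other point r, the cross product (q − p) × (r − p) ≥ 0.)
Starting point (lowest x, tie lowest y): (-3, -2). Wrap until returning to start. Resulting hull: (-3, -2), (2, -6), (8, -2), (8, 9).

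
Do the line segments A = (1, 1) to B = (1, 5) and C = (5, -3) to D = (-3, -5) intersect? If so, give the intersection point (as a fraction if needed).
No (intersection of containing lines falls outside at least one segment)

Parametrize and solve: t = -5/4, s = 1/2. At least one of these is outside [0, 1], so the segments do not intersect.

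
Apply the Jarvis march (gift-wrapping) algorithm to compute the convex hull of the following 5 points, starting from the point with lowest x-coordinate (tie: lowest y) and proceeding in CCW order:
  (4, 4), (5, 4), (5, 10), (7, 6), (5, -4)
Hull (CCW) = [(4, 4), (5, -4), (7, 6), (5, 10)]

Jarvis march: at each step, from the current hull vertex p, select the next vertex q as the point such that every other point lies strictly to the left of (or on) the directed line p → q. (Equivalently: for every other point r, the cross product (q − p) × (r − p) ≥ 0.)
Starting point (lowest x, tie lowest y): (4, 4). Wrap until returning to start. Resulting hull: (4, 4), (5, -4), (7, 6), (5, 10).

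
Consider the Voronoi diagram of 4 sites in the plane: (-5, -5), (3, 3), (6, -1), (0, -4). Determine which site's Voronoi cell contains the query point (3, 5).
Nearest site = (3, 3)

The Voronoi cell of site s contains exactly those query points closer to s than to any other site. Compute squared distances from q = (3, 5) to each site:
  (3 − 3)² + (3 − 5)² = 4
  (6 − 3)² + (-1 − 5)² = 45
  (0 − 3)² + (-4 − 5)² = 90
  (-5 − 3)² + (-5 − 5)² = 164
Minimum is attained by (3, 3), so q lies in its Voronoi cell.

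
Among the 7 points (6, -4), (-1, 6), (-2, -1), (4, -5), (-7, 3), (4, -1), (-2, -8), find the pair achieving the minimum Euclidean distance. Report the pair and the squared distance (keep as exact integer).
Pair = ((6, -4), (4, -5)); squared distance = 5

Compute all C(7, 2) = 21 pairwise squared distances (x_i − x_j)² + (y_i − y_j)². The minimum is 5, attained by the pair ((6, -4), (4, -5)).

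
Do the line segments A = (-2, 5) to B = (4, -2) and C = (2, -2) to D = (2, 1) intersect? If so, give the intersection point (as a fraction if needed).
Yes; intersection at (2, 1/3) (t = 2/3 on AB, s = 7/9 on CD)

Parametrize AB as A + t(B − A) = (-2 + 6 t, 5 + -7 t) and CD as C + s(D − C) = (2 + 0 s, -2 + 3 s). Solve the linear system for (t, s). Determinant = -18 ≠ 0, so a unique intersection of the containing lines exists. Solution: t = 2/3, s = 7/9 — both in [0, 1], so the segments cross. Intersection point: (2, 1/3).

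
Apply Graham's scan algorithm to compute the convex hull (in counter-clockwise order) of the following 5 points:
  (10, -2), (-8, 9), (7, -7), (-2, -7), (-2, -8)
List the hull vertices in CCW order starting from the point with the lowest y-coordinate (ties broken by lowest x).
Hull (CCW) = [(-2, -8), (7, -7), (10, -2), (-8, 9)]

Graham scan procedure:
  1. Find the pivot p₀ = point with lowest y (tie → lowest x): (-2, -8).
  2. Sort the remaining points by polar angle around p₀.
  3. Walk through sorted points, maintaining a stack; pop the top while the last three entries make a non-left turn (cross product ≤ 0).
  4. Final stack is the convex hull in CCW order: (-2, -8), (7, -7), (10, -2), (-8, 9).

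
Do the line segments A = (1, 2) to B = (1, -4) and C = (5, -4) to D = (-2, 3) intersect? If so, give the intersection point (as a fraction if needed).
Yes; intersection at (1, 0) (t = 1/3 on AB, s = 4/7 on CD)

Parametrize AB as A + t(B − A) = (1 + 0 t, 2 + -6 t) and CD as C + s(D − C) = (5 + -7 s, -4 + 7 s). Solve the linear system for (t, s). Determinant = 42 ≠ 0, so a unique intersection of the containing lines exists. Solution: t = 1/3, s = 4/7 — both in [0, 1], so the segments cross. Intersection point: (1, 0).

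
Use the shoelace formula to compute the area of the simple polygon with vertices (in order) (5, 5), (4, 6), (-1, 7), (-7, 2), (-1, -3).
Area = 62

Shoelace formula: Area = (1/2) |Σ_i (x_i · y_{i+1} − x_{i+1} · y_i)| (indices mod n). Compute each cross term:
  (5)(6) − (4)(5) = 10
  (4)(7) − (-1)(6) = 34
  (-1)(2) − (-7)(7) = 47
  (-7)(-3) − (-1)(2) = 23
  (-1)(5) − (5)(-3) = 10
Sum = 124, so (signed) Area = 124/2 = 62, |Area| = 62.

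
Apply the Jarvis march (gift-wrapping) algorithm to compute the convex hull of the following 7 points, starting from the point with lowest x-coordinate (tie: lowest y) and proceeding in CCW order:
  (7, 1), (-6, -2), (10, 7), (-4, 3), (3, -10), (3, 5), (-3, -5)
Hull (CCW) = [(-6, -2), (-3, -5), (3, -10), (10, 7), (-4, 3)]

Jarvis march: at each step, from the current hull vertex p, select the next vertex q as the point such that every other point lies strictly to the left of (or on) the directed line p → q. (Equivalently: for every other point r, the cross product (q − p) × (r − p) ≥ 0.)
Starting point (lowest x, tie lowest y): (-6, -2). Wrap until returning to start. Resulting hull: (-6, -2), (-3, -5), (3, -10), (10, 7), (-4, 3).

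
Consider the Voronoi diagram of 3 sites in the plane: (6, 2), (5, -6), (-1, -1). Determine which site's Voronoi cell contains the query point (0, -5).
Nearest site = (-1, -1)

The Voronoi cell of site s contains exactly those query points closer to s than to any other site. Compute squared distances from q = (0, -5) to each site:
  (-1 − 0)² + (-1 − -5)² = 17
  (5 − 0)² + (-6 − -5)² = 26
  (6 − 0)² + (2 − -5)² = 85
Minimum is attained by (-1, -1), so q lies in its Voronoi cell.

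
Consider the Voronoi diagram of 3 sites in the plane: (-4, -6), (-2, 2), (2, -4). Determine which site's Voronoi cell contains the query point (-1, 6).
Nearest site = (-2, 2)

The Voronoi cell of site s contains exactly those query points closer to s than to any other site. Compute squared distances from q = (-1, 6) to each site:
  (-2 − -1)² + (2 − 6)² = 17
  (2 − -1)² + (-4 − 6)² = 109
  (-4 − -1)² + (-6 − 6)² = 153
Minimum is attained by (-2, 2), so q lies in its Voronoi cell.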